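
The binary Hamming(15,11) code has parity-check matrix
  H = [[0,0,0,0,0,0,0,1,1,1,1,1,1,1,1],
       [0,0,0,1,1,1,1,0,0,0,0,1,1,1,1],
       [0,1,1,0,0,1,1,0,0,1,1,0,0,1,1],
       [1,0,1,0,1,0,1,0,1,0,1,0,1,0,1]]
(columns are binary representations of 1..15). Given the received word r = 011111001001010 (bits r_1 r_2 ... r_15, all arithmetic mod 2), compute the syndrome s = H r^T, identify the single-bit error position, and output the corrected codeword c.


s = (1, 1, 0, 1)^T, error position = 13, corrected codeword c = 011111001001110

Compute s = H r^T mod 2 one row at a time:
  s_1 = 0 + 1 + 0 + 0 + 1 + 0 + 1 + 0 = 3 ≡ 1 (mod 2).
  s_2 = 1 + 1 + 1 + 0 + 1 + 0 + 1 + 0 = 5 ≡ 1 (mod 2).
  s_3 = 1 + 1 + 1 + 0 + 0 + 0 + 1 + 0 = 4 ≡ 0 (mod 2).
  s_4 = 0 + 1 + 1 + 0 + 1 + 0 + 0 + 0 = 3 ≡ 1 (mod 2).
s = (1, 1, 0, 1)^T — this equals column 13 of H (binary 1101), so error is at position 13.
Correct: flip bit 13 of r = 011111001001010 to get c = 011111001001110.


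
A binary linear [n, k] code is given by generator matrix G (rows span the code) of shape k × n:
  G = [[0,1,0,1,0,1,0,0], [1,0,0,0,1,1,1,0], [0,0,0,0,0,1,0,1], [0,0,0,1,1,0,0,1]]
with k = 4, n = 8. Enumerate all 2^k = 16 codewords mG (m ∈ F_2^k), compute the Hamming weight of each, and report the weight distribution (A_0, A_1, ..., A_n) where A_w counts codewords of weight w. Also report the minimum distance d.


Weight distribution: A_0 = 1, A_2 = 2, A_3 = 5, A_4 = 5, A_5 = 2, A_7 = 1. Minimum distance d = 2.

Enumerate all 2^4 = 16 messages m ∈ F_2^4.
For each, compute codeword c = mG in F_2^8, then tally its weight.
  m = 0000 → c = 00000000, weight = 0.
  m = 1000 → c = 01010100, weight = 3.
  m = 0100 → c = 10001110, weight = 4.
  m = 1100 → c = 11011010, weight = 5.
  m = 0010 → c = 00000101, weight = 2.
  m = 1010 → c = 01010001, weight = 3.
  m = 0110 → c = 10001011, weight = 4.
  m = 1110 → c = 11011111, weight = 7.
  m = 0001 → c = 00011001, weight = 3.
  m = 1001 → c = 01001101, weight = 4.
  m = 0101 → c = 10010111, weight = 5.
  m = 1101 → c = 11000011, weight = 4.
  m = 0011 → c = 00011100, weight = 3.
  m = 1011 → c = 01001000, weight = 2.
  m = 0111 → c = 10010010, weight = 3.
  m = 1111 → c = 11000110, weight = 4.
Tally weights:
  weight 0: 1 codewords.
  weight 2: 2 codewords.
  weight 3: 5 codewords.
  weight 4: 5 codewords.
  weight 5: 2 codewords.
  weight 7: 1 codewords.
Minimum distance d = smallest w > 0 with A_w > 0 = 2.
Sanity: Σ A_w = 16 = 2^4 = 16 ✓.


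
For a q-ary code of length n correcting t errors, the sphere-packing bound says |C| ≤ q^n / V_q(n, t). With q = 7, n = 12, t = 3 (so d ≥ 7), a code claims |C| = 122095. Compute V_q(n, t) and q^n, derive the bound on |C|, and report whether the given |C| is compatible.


V_q(n, t) = 49969, q^n = 13841287201, Hamming bound = 276997, |C| = 122095 ≤ bound (satisfied).

Step 1: Compute V_q(n, t) = Σ_{j=0}^3 C(n, j) (q−1)^j.
  j = 0: C(12,0)·(6)^0 = 1·1 = 1.
  j = 1: C(12,1)·(6)^1 = 12·6 = 72.
  j = 2: C(12,2)·(6)^2 = 66·36 = 2376.
  j = 3: C(12,3)·(6)^3 = 220·216 = 47520.
  V_q(n, t) = 1 + 72 + 2376 + 47520 = 49969.
Step 2: q^n = 7^12 = 13841287201.
Step 3: Hamming bound ⌊q^n / V_q(n,t)⌋ = ⌊13841287201/49969⌋ = 276997.
Step 4: Compare |C| = 122095 to 276997: satisfied.
The claimed |C| lies below the Hamming bound.


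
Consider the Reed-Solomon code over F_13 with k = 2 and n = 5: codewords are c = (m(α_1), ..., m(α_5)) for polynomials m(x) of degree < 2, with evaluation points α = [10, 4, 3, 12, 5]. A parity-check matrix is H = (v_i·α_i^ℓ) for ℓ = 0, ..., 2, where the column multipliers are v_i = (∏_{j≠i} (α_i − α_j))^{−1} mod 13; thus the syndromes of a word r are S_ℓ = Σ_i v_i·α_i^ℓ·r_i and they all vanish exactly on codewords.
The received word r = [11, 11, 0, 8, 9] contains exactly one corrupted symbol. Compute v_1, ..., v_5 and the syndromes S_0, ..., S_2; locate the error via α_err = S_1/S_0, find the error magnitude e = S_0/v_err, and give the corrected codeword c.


S = (10, 9, 12), error at position 1, error magnitude e = 12, c = [12, 11, 0, 8, 9].

Step 1: column multipliers v_i = (∏_{j≠i}(α_i − α_j))^{−1} mod 13.
  i = 1 (α = 10): (10−4)(10−3)(10−12)(10−5) = 6·7·(−2)·5 = −420 ≡ 9, so v_1 = 9^{−1} = 3 (mod 13).
  i = 2 (α = 4): (4−10)(4−3)(4−12)(4−5) = (−6)·1·(−8)·(−1) = −48 ≡ 4, so v_2 = 4^{−1} = 10 (mod 13).
  i = 3 (α = 3): (3−10)(3−4)(3−12)(3−5) = (−7)·(−1)·(−9)·(−2) = 126 ≡ 9, so v_3 = 9^{−1} = 3 (mod 13).
  i = 4 (α = 12): (12−10)(12−4)(12−3)(12−5) = 2·8·9·7 = 1008 ≡ 7, so v_4 = 7^{−1} = 2 (mod 13).
  i = 5 (α = 5): (5−10)(5−4)(5−3)(5−12) = (−5)·1·2·(−7) = 70 ≡ 5, so v_5 = 5^{−1} = 8 (mod 13).
  v = [3, 10, 3, 2, 8].
Step 2: syndromes of r = [11, 11, 0, 8, 9] (all sums mod 13).
  S_0 = Σ v_i r_i = 3·11 + 10·11 + 3·0 + 2·8 + 8·9 = 231 ≡ 10.
  S_1 = Σ v_i α_i r_i = 3·10·11 + 10·4·11 + 3·3·0 + 2·12·8 + 8·5·9 = 1322 ≡ 9.
  α_i^2 mod 13 = [9, 3, 9, 1, 12].
  S_2 = Σ v_i α_i^2 r_i = 3·9·11 + 10·3·11 + 3·9·0 + 2·1·8 + 8·12·9 = 1507 ≡ 12.
  S = (10, 9, 12) ≠ 0, so r is not a codeword (an error is present).
Step 3: locate the error. For a single error e at position i, S_ℓ = v_i·e·α_i^ℓ, so α_err = S_1/S_0.
  S_0^{−1} = 10^{−1} = 4 (mod 13), so α_err = 9·4 = 36 ≡ 10 = α_1. Error position i = 1.
  Consistency check: S_2/S_1 = 12·3 = 36 ≡ 10 = α_err ✓ (single-error assumption holds).
Step 4: error magnitude e = S_0/v_1 = S_0·∏_{j≠1}(α_1 − α_j) = 10·9 = 90 ≡ 12 (mod 13).
Step 5: correct position 1: c_1 = r_1 − e = 11 − 12 ≡ 12 (mod 13). Hence c = [12, 11, 0, 8, 9].
  Check: interpolating c through the α_i gives m(x) = 6 + 11·x (degree < 2) with m(α_i) = c_i for every i, so c is indeed a codeword.


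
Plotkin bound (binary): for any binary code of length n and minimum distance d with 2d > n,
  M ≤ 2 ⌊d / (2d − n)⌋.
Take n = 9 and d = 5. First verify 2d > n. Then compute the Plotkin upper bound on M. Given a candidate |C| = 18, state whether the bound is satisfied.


Plotkin bound M ≤ 10; given |C| = 18 > bound (violated).

Check applicability: 2d = 10, n = 9.
2d − n = 1 > 0, so Plotkin applies.
Compute d/(2d−n) = 5/1 ≈ 5.0000.
⌊d/(2d−n)⌋ = 5.
Plotkin bound: M ≤ 2·5 = 10.
Given |C| = 18, check: VIOLATED.
This |C| is above the Plotkin bound, so no binary code with n = 9, d = 5 and 18 codewords exists.


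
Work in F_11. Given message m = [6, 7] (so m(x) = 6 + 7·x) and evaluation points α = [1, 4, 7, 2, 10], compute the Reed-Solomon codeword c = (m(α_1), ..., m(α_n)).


c = [2, 1, 0, 9, 10]

Message polynomial: m(x) = 6 + 7·x (mod 11).
For each evaluation point α_i, compute m(α_i) mod 11:
  α_1 = 1: Horner steps 7 → 2, so m(1) = 2.
  α_2 = 4: Horner steps 7 → 1, so m(4) = 1.
  α_3 = 7: Horner steps 7 → 0, so m(7) = 0.
  α_4 = 2: Horner steps 7 → 9, so m(2) = 9.
  α_5 = 10: Horner steps 7 → 10, so m(10) = 10.
Codeword c = [2, 1, 0, 9, 10] ∈ F_11^5.


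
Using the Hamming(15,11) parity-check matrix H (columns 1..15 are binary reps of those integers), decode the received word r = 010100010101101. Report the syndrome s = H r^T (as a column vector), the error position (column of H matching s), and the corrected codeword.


s = (1, 0, 1, 0)^T, error position = 10, corrected codeword c = 010100010001101

Compute s = H r^T mod 2 one row at a time:
  s_1 = 1 + 0 + 1 + 0 + 1 + 1 + 0 + 1 = 5 ≡ 1 (mod 2).
  s_2 = 1 + 0 + 0 + 0 + 1 + 1 + 0 + 1 = 4 ≡ 0 (mod 2).
  s_3 = 1 + 0 + 0 + 0 + 1 + 0 + 0 + 1 = 3 ≡ 1 (mod 2).
  s_4 = 0 + 0 + 0 + 0 + 0 + 0 + 1 + 1 = 2 ≡ 0 (mod 2).
s = (1, 0, 1, 0)^T — this equals column 10 of H (binary 1010), so error is at position 10.
Correct: flip bit 10 of r = 010100010101101 to get c = 010100010001101.


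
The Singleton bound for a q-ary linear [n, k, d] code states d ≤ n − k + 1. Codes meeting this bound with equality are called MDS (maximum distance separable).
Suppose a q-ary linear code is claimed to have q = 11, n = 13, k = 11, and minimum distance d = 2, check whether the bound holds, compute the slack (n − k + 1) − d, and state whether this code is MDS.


Singleton RHS = n − k + 1 = 3, slack = 1, bound satisfied, not MDS.

Singleton bound: d ≤ n − k + 1.
Here n = 13, k = 11, so n − k + 1 = 3.
Given d = 2, check d ≤ 3: YES.
Slack = (n − k + 1) − d = 1.
The code is NOT MDS (slack = 1 > 0).
Description: the claimed parameters are [13, 11, 2]_11; such a code would be non-MDS.


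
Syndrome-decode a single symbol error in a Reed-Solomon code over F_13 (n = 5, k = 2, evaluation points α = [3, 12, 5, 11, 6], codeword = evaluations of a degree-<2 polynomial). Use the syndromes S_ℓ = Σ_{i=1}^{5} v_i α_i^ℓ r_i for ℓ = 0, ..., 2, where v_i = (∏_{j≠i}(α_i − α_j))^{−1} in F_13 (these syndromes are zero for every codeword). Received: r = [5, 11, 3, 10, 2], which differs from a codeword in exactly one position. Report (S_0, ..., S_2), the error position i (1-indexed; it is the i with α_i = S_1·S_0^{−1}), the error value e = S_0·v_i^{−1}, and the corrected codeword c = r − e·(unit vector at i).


S = (2, 11, 2), error at position 2, error magnitude e = 2, c = [5, 9, 3, 10, 2].

Step 1: column multipliers v_i = (∏_{j≠i}(α_i − α_j))^{−1} mod 13.
  i = 1 (α = 3): (3−12)(3−5)(3−11)(3−6) = (−9)·(−2)·(−8)·(−3) = 432 ≡ 3, so v_1 = 3^{−1} = 9 (mod 13).
  i = 2 (α = 12): (12−3)(12−5)(12−11)(12−6) = 9·7·1·6 = 378 ≡ 1, so v_2 = 1^{−1} = 1 (mod 13).
  i = 3 (α = 5): (5−3)(5−12)(5−11)(5−6) = 2·(−7)·(−6)·(−1) = −84 ≡ 7, so v_3 = 7^{−1} = 2 (mod 13).
  i = 4 (α = 11): (11−3)(11−12)(11−5)(11−6) = 8·(−1)·6·5 = −240 ≡ 7, so v_4 = 7^{−1} = 2 (mod 13).
  i = 5 (α = 6): (6−3)(6−12)(6−5)(6−11) = 3·(−6)·1·(−5) = 90 ≡ 12, so v_5 = 12^{−1} = 12 (mod 13).
  v = [9, 1, 2, 2, 12].
Step 2: syndromes of r = [5, 11, 3, 10, 2] (all sums mod 13).
  S_0 = Σ v_i r_i = 9·5 + 1·11 + 2·3 + 2·10 + 12·2 = 106 ≡ 2.
  S_1 = Σ v_i α_i r_i = 9·3·5 + 1·12·11 + 2·5·3 + 2·11·10 + 12·6·2 = 661 ≡ 11.
  α_i^2 mod 13 = [9, 1, 12, 4, 10].
  S_2 = Σ v_i α_i^2 r_i = 9·9·5 + 1·1·11 + 2·12·3 + 2·4·10 + 12·10·2 = 808 ≡ 2.
  S = (2, 11, 2) ≠ 0, so r is not a codeword (an error is present).
Step 3: locate the error. For a single error e at position i, S_ℓ = v_i·e·α_i^ℓ, so α_err = S_1/S_0.
  S_0^{−1} = 2^{−1} = 7 (mod 13), so α_err = 11·7 = 77 ≡ 12 = α_2. Error position i = 2.
  Consistency check: S_2/S_1 = 2·6 = 12 ≡ 12 = α_err ✓ (single-error assumption holds).
Step 4: error magnitude e = S_0/v_2 = S_0·∏_{j≠2}(α_2 − α_j) = 2·1 = 2 ≡ 2 (mod 13).
Step 5: correct position 2: c_2 = r_2 − e = 11 − 2 ≡ 9 (mod 13). Hence c = [5, 9, 3, 10, 2].
  Check: interpolating c through the α_i gives m(x) = 8 + 12·x (degree < 2) with m(α_i) = c_i for every i, so c is indeed a codeword.


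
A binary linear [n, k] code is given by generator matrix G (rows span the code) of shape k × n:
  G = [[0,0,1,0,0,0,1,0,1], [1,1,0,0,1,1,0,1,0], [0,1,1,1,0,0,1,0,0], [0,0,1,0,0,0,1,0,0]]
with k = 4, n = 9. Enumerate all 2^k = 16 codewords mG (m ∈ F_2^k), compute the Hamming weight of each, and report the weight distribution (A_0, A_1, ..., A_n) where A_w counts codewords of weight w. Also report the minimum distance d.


Weight distribution: A_0 = 1, A_1 = 1, A_2 = 2, A_3 = 2, A_4 = 1, A_5 = 3, A_6 = 2, A_7 = 2, A_8 = 2. Minimum distance d = 1.

Enumerate all 2^4 = 16 messages m ∈ F_2^4.
For each, compute codeword c = mG in F_2^9, then tally its weight.
  m = 0000 → c = 000000000, weight = 0.
  m = 1000 → c = 001000101, weight = 3.
  m = 0100 → c = 110011010, weight = 5.
  m = 1100 → c = 111011111, weight = 8.
  m = 0010 → c = 011100100, weight = 4.
  m = 1010 → c = 010100001, weight = 3.
  m = 0110 → c = 101111110, weight = 7.
  m = 1110 → c = 100111011, weight = 6.
  m = 0001 → c = 001000100, weight = 2.
  m = 1001 → c = 000000001, weight = 1.
  m = 0101 → c = 111011110, weight = 7.
  m = 1101 → c = 110011011, weight = 6.
  m = 0011 → c = 010100000, weight = 2.
  m = 1011 → c = 011100101, weight = 5.
  m = 0111 → c = 100111010, weight = 5.
  m = 1111 → c = 101111111, weight = 8.
Tally weights:
  weight 0: 1 codewords.
  weight 1: 1 codewords.
  weight 2: 2 codewords.
  weight 3: 2 codewords.
  weight 4: 1 codewords.
  weight 5: 3 codewords.
  weight 6: 2 codewords.
  weight 7: 2 codewords.
  weight 8: 2 codewords.
Minimum distance d = smallest w > 0 with A_w > 0 = 1.
Sanity: Σ A_w = 16 = 2^4 = 16 ✓.


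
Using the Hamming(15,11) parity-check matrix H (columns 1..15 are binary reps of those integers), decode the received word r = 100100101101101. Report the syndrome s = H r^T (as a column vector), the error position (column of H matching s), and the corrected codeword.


s = (1, 1, 1, 1)^T, error position = 15, corrected codeword c = 100100101101100

Compute s = H r^T mod 2 one row at a time:
  s_1 = 0 + 1 + 1 + 0 + 1 + 1 + 0 + 1 = 5 ≡ 1 (mod 2).
  s_2 = 1 + 0 + 0 + 1 + 1 + 1 + 0 + 1 = 5 ≡ 1 (mod 2).
  s_3 = 0 + 0 + 0 + 1 + 1 + 0 + 0 + 1 = 3 ≡ 1 (mod 2).
  s_4 = 1 + 0 + 0 + 1 + 1 + 0 + 1 + 1 = 5 ≡ 1 (mod 2).
s = (1, 1, 1, 1)^T — this equals column 15 of H (binary 1111), so error is at position 15.
Correct: flip bit 15 of r = 100100101101101 to get c = 100100101101100.


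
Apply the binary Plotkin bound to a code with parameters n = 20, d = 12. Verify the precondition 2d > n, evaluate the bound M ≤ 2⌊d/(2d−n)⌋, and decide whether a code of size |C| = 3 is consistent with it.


Plotkin bound M ≤ 6; given |C| = 3 ≤ bound (satisfied).

Check applicability: 2d = 24, n = 20.
2d − n = 4 > 0, so Plotkin applies.
Compute d/(2d−n) = 12/4 ≈ 3.0000.
⌊d/(2d−n)⌋ = 3.
Plotkin bound: M ≤ 2·3 = 6.
Given |C| = 3, check: satisfied.
This |C| is below the Plotkin bound.


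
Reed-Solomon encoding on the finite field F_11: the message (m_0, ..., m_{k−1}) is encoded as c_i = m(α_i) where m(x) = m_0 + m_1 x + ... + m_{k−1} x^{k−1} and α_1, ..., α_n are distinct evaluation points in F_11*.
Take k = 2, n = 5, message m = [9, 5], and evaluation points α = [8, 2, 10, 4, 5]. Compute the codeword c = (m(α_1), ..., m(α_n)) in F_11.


c = [5, 8, 4, 7, 1]

Message polynomial: m(x) = 9 + 5·x (mod 11).
For each evaluation point α_i, compute m(α_i) mod 11:
  α_1 = 8: Horner steps 5 → 5, so m(8) = 5.
  α_2 = 2: Horner steps 5 → 8, so m(2) = 8.
  α_3 = 10: Horner steps 5 → 4, so m(10) = 4.
  α_4 = 4: Horner steps 5 → 7, so m(4) = 7.
  α_5 = 5: Horner steps 5 → 1, so m(5) = 1.
Codeword c = [5, 8, 4, 7, 1] ∈ F_11^5.


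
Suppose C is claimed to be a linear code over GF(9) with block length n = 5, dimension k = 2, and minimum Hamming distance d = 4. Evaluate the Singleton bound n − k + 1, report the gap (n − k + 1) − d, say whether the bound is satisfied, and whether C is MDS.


Singleton RHS = n − k + 1 = 4, slack = 0, bound satisfied, MDS.

Singleton bound: d ≤ n − k + 1.
Here n = 5, k = 2, so n − k + 1 = 4.
Given d = 4, check d ≤ 4: YES.
Slack = (n − k + 1) − d = 0.
The code is MDS (slack = 0).
Description: the claimed parameters are [5, 2, 4]_9; such a code would be MDS (meets Singleton bound).


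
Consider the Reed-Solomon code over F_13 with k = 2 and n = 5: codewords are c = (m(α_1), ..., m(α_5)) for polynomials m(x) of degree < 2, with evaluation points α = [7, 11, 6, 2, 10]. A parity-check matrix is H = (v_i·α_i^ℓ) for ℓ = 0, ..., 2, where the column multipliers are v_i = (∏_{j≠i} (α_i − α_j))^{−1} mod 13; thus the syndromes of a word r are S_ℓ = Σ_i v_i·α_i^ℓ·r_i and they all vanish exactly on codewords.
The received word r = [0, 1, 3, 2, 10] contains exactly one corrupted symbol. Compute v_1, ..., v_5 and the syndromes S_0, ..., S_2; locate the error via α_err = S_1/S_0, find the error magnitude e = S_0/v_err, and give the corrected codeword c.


S = (4, 1, 10), error at position 5, error magnitude e = 6, c = [0, 1, 3, 2, 4].

Step 1: column multipliers v_i = (∏_{j≠i}(α_i − α_j))^{−1} mod 13.
  i = 1 (α = 7): (7−11)(7−6)(7−2)(7−10) = (−4)·1·5·(−3) = 60 ≡ 8, so v_1 = 8^{−1} = 5 (mod 13).
  i = 2 (α = 11): (11−7)(11−6)(11−2)(11−10) = 4·5·9·1 = 180 ≡ 11, so v_2 = 11^{−1} = 6 (mod 13).
  i = 3 (α = 6): (6−7)(6−11)(6−2)(6−10) = (−1)·(−5)·4·(−4) = −80 ≡ 11, so v_3 = 11^{−1} = 6 (mod 13).
  i = 4 (α = 2): (2−7)(2−11)(2−6)(2−10) = (−5)·(−9)·(−4)·(−8) = 1440 ≡ 10, so v_4 = 10^{−1} = 4 (mod 13).
  i = 5 (α = 10): (10−7)(10−11)(10−6)(10−2) = 3·(−1)·4·8 = −96 ≡ 8, so v_5 = 8^{−1} = 5 (mod 13).
  v = [5, 6, 6, 4, 5].
Step 2: syndromes of r = [0, 1, 3, 2, 10] (all sums mod 13).
  S_0 = Σ v_i r_i = 5·0 + 6·1 + 6·3 + 4·2 + 5·10 = 82 ≡ 4.
  S_1 = Σ v_i α_i r_i = 5·7·0 + 6·11·1 + 6·6·3 + 4·2·2 + 5·10·10 = 690 ≡ 1.
  α_i^2 mod 13 = [10, 4, 10, 4, 9].
  S_2 = Σ v_i α_i^2 r_i = 5·10·0 + 6·4·1 + 6·10·3 + 4·4·2 + 5·9·10 = 686 ≡ 10.
  S = (4, 1, 10) ≠ 0, so r is not a codeword (an error is present).
Step 3: locate the error. For a single error e at position i, S_ℓ = v_i·e·α_i^ℓ, so α_err = S_1/S_0.
  S_0^{−1} = 4^{−1} = 10 (mod 13), so α_err = 1·10 = 10 ≡ 10 = α_5. Error position i = 5.
  Consistency check: S_2/S_1 = 10·1 = 10 ≡ 10 = α_err ✓ (single-error assumption holds).
Step 4: error magnitude e = S_0/v_5 = S_0·∏_{j≠5}(α_5 − α_j) = 4·8 = 32 ≡ 6 (mod 13).
Step 5: correct position 5: c_5 = r_5 − e = 10 − 6 ≡ 4 (mod 13). Hence c = [0, 1, 3, 2, 4].
  Check: interpolating c through the α_i gives m(x) = 8 + 10·x (degree < 2) with m(α_i) = c_i for every i, so c is indeed a codeword.


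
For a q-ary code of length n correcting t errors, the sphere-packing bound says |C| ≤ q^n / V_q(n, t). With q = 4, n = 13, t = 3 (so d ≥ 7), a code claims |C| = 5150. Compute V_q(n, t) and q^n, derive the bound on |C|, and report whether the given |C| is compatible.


V_q(n, t) = 8464, q^n = 67108864, Hamming bound = 7928, |C| = 5150 ≤ bound (satisfied).

Step 1: Compute V_q(n, t) = Σ_{j=0}^3 C(n, j) (q−1)^j.
  j = 0: C(13,0)·(3)^0 = 1·1 = 1.
  j = 1: C(13,1)·(3)^1 = 13·3 = 39.
  j = 2: C(13,2)·(3)^2 = 78·9 = 702.
  j = 3: C(13,3)·(3)^3 = 286·27 = 7722.
  V_q(n, t) = 1 + 39 + 702 + 7722 = 8464.
Step 2: q^n = 4^13 = 67108864.
Step 3: Hamming bound ⌊q^n / V_q(n,t)⌋ = ⌊67108864/8464⌋ = 7928.
Step 4: Compare |C| = 5150 to 7928: satisfied.
The claimed |C| lies below the Hamming bound.


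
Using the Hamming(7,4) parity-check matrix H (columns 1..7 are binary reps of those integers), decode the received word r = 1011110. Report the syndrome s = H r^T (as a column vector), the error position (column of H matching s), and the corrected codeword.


s = (1, 0, 1)^T, error position = 5, corrected codeword c = 1011010

Compute s = H r^T mod 2 one row at a time:
  s_1 = 1 + 1 + 1 + 0 = 3 ≡ 1 (mod 2).
  s_2 = 0 + 1 + 1 + 0 = 2 ≡ 0 (mod 2).
  s_3 = 1 + 1 + 1 + 0 = 3 ≡ 1 (mod 2).
s = (1, 0, 1)^T — this equals column 5 of H (binary 101), so error is at position 5.
Correct: flip bit 5 of r = 1011110 to get c = 1011010.


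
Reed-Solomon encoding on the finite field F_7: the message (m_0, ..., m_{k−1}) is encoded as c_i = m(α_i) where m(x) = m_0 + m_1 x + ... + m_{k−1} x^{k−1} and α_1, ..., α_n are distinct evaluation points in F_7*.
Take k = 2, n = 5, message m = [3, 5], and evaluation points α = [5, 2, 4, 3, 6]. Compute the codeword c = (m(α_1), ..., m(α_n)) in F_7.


c = [0, 6, 2, 4, 5]

Message polynomial: m(x) = 3 + 5·x (mod 7).
For each evaluation point α_i, compute m(α_i) mod 7:
  α_1 = 5: Horner steps 5 → 0, so m(5) = 0.
  α_2 = 2: Horner steps 5 → 6, so m(2) = 6.
  α_3 = 4: Horner steps 5 → 2, so m(4) = 2.
  α_4 = 3: Horner steps 5 → 4, so m(3) = 4.
  α_5 = 6: Horner steps 5 → 5, so m(6) = 5.
Codeword c = [0, 6, 2, 4, 5] ∈ F_7^5.


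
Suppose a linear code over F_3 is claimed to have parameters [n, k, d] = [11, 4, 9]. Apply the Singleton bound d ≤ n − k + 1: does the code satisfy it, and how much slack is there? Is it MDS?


Singleton RHS = n − k + 1 = 8, slack = -1, bound violated (no such code; not MDS).

Singleton bound: d ≤ n − k + 1.
Here n = 11, k = 4, so n − k + 1 = 8.
Given d = 9, check d ≤ 8: NO.
Slack = (n − k + 1) − d = -1.
The slack is negative: d = 9 exceeds n − k + 1 = 8 by 1, so the Singleton bound is violated and no linear [11, 4, 9]_3 code can exist. In particular it is not MDS (MDS requires d = n − k + 1 exactly).
Description: the claimed parameters are [11, 4, 9]_3; such a code would be impossible (violates the Singleton bound).


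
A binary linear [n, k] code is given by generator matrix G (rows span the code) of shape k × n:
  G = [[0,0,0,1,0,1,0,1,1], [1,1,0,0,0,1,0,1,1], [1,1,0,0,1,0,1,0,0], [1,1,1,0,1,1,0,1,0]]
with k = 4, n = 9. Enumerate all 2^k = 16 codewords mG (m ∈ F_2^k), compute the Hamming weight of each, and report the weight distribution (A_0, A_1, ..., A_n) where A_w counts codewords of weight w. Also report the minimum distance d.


Weight distribution: A_0 = 1, A_3 = 3, A_4 = 4, A_5 = 4, A_6 = 2, A_7 = 1, A_8 = 1. Minimum distance d = 3.

Enumerate all 2^4 = 16 messages m ∈ F_2^4.
For each, compute codeword c = mG in F_2^9, then tally its weight.
  m = 0000 → c = 000000000, weight = 0.
  m = 1000 → c = 000101011, weight = 4.
  m = 0100 → c = 110001011, weight = 5.
  m = 1100 → c = 110100000, weight = 3.
  m = 0010 → c = 110010100, weight = 4.
  m = 1010 → c = 110111111, weight = 8.
  m = 0110 → c = 000011111, weight = 5.
  m = 1110 → c = 000110100, weight = 3.
  m = 0001 → c = 111011010, weight = 6.
  m = 1001 → c = 111110001, weight = 6.
  m = 0101 → c = 001010001, weight = 3.
  m = 1101 → c = 001111010, weight = 5.
  m = 0011 → c = 001001110, weight = 4.
  m = 1011 → c = 001100101, weight = 4.
  m = 0111 → c = 111000101, weight = 5.
  m = 1111 → c = 111101110, weight = 7.
Tally weights:
  weight 0: 1 codewords.
  weight 3: 3 codewords.
  weight 4: 4 codewords.
  weight 5: 4 codewords.
  weight 6: 2 codewords.
  weight 7: 1 codewords.
  weight 8: 1 codewords.
Minimum distance d = smallest w > 0 with A_w > 0 = 3.
Sanity: Σ A_w = 16 = 2^4 = 16 ✓.


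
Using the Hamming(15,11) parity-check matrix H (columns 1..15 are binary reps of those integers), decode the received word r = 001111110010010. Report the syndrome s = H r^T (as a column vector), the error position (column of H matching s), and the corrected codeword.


s = (1, 1, 1, 0)^T, error position = 14, corrected codeword c = 001111110010000

Compute s = H r^T mod 2 one row at a time:
  s_1 = 1 + 0 + 0 + 1 + 0 + 0 + 1 + 0 = 3 ≡ 1 (mod 2).
  s_2 = 1 + 1 + 1 + 1 + 0 + 0 + 1 + 0 = 5 ≡ 1 (mod 2).
  s_3 = 0 + 1 + 1 + 1 + 0 + 1 + 1 + 0 = 5 ≡ 1 (mod 2).
  s_4 = 0 + 1 + 1 + 1 + 0 + 1 + 0 + 0 = 4 ≡ 0 (mod 2).
s = (1, 1, 1, 0)^T — this equals column 14 of H (binary 1110), so error is at position 14.
Correct: flip bit 14 of r = 001111110010010 to get c = 001111110010000.


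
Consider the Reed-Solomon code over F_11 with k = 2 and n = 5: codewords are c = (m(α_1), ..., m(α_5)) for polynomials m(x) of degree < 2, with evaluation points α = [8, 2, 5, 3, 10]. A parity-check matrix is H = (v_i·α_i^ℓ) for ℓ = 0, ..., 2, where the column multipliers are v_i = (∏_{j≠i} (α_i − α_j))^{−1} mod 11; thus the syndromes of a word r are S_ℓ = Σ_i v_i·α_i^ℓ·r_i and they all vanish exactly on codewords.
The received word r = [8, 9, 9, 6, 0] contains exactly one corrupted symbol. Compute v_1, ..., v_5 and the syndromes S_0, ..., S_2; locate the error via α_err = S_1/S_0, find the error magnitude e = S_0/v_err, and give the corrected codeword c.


S = (10, 9, 7), error at position 2, error magnitude e = 10, c = [8, 10, 9, 6, 0].

Step 1: column multipliers v_i = (∏_{j≠i}(α_i − α_j))^{−1} mod 11.
  i = 1 (α = 8): (8−2)(8−5)(8−3)(8−10) = 6·3·5·(−2) = −180 ≡ 7, so v_1 = 7^{−1} = 8 (mod 11).
  i = 2 (α = 2): (2−8)(2−5)(2−3)(2−10) = (−6)·(−3)·(−1)·(−8) = 144 ≡ 1, so v_2 = 1^{−1} = 1 (mod 11).
  i = 3 (α = 5): (5−8)(5−2)(5−3)(5−10) = (−3)·3·2·(−5) = 90 ≡ 2, so v_3 = 2^{−1} = 6 (mod 11).
  i = 4 (α = 3): (3−8)(3−2)(3−5)(3−10) = (−5)·1·(−2)·(−7) = −70 ≡ 7, so v_4 = 7^{−1} = 8 (mod 11).
  i = 5 (α = 10): (10−8)(10−2)(10−5)(10−3) = 2·8·5·7 = 560 ≡ 10, so v_5 = 10^{−1} = 10 (mod 11).
  v = [8, 1, 6, 8, 10].
Step 2: syndromes of r = [8, 9, 9, 6, 0] (all sums mod 11).
  S_0 = Σ v_i r_i = 8·8 + 1·9 + 6·9 + 8·6 + 10·0 = 175 ≡ 10.
  S_1 = Σ v_i α_i r_i = 8·8·8 + 1·2·9 + 6·5·9 + 8·3·6 + 10·10·0 = 944 ≡ 9.
  α_i^2 mod 11 = [9, 4, 3, 9, 1].
  S_2 = Σ v_i α_i^2 r_i = 8·9·8 + 1·4·9 + 6·3·9 + 8·9·6 + 10·1·0 = 1206 ≡ 7.
  S = (10, 9, 7) ≠ 0, so r is not a codeword (an error is present).
Step 3: locate the error. For a single error e at position i, S_ℓ = v_i·e·α_i^ℓ, so α_err = S_1/S_0.
  S_0^{−1} = 10^{−1} = 10 (mod 11), so α_err = 9·10 = 90 ≡ 2 = α_2. Error position i = 2.
  Consistency check: S_2/S_1 = 7·5 = 35 ≡ 2 = α_err ✓ (single-error assumption holds).
Step 4: error magnitude e = S_0/v_2 = S_0·∏_{j≠2}(α_2 − α_j) = 10·1 = 10 ≡ 10 (mod 11).
Step 5: correct position 2: c_2 = r_2 − e = 9 − 10 ≡ 10 (mod 11). Hence c = [8, 10, 9, 6, 0].
  Check: interpolating c through the α_i gives m(x) = 7 + 7·x (degree < 2) with m(α_i) = c_i for every i, so c is indeed a codeword.


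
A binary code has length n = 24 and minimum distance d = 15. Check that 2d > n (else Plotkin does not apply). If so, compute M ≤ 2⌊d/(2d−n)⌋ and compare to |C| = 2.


Plotkin bound M ≤ 4; given |C| = 2 ≤ bound (satisfied).

Check applicability: 2d = 30, n = 24.
2d − n = 6 > 0, so Plotkin applies.
Compute d/(2d−n) = 15/6 ≈ 2.5000.
⌊d/(2d−n)⌋ = 2.
Plotkin bound: M ≤ 2·2 = 4.
Given |C| = 2, check: satisfied.
This |C| is below the Plotkin bound.


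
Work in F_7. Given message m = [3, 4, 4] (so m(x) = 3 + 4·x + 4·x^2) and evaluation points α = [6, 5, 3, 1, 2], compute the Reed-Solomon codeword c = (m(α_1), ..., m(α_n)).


c = [3, 4, 2, 4, 6]

Message polynomial: m(x) = 3 + 4·x + 4·x^2 (mod 7).
For each evaluation point α_i, compute m(α_i) mod 7:
  α_1 = 6: Horner steps 4 → 0 → 3, so m(6) = 3.
  α_2 = 5: Horner steps 4 → 3 → 4, so m(5) = 4.
  α_3 = 3: Horner steps 4 → 2 → 2, so m(3) = 2.
  α_4 = 1: Horner steps 4 → 1 → 4, so m(1) = 4.
  α_5 = 2: Horner steps 4 → 5 → 6, so m(2) = 6.
Codeword c = [3, 4, 2, 4, 6] ∈ F_7^5.


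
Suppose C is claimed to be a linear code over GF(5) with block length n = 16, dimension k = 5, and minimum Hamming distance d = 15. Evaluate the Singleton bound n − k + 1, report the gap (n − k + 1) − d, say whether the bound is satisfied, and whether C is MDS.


Singleton RHS = n − k + 1 = 12, slack = -3, bound violated (no such code; not MDS).

Singleton bound: d ≤ n − k + 1.
Here n = 16, k = 5, so n − k + 1 = 12.
Given d = 15, check d ≤ 12: NO.
Slack = (n − k + 1) − d = -3.
The slack is negative: d = 15 exceeds n − k + 1 = 12 by 3, so the Singleton bound is violated and no linear [16, 5, 15]_5 code can exist. In particular it is not MDS (MDS requires d = n − k + 1 exactly).
Description: the claimed parameters are [16, 5, 15]_5; such a code would be impossible (violates the Singleton bound).


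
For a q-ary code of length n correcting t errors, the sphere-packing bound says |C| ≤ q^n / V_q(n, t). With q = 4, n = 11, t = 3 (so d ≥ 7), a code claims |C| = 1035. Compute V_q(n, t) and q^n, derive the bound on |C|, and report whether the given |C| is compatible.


V_q(n, t) = 4984, q^n = 4194304, Hamming bound = 841, |C| = 1035 > bound (violated).

Step 1: Compute V_q(n, t) = Σ_{j=0}^3 C(n, j) (q−1)^j.
  j = 0: C(11,0)·(3)^0 = 1·1 = 1.
  j = 1: C(11,1)·(3)^1 = 11·3 = 33.
  j = 2: C(11,2)·(3)^2 = 55·9 = 495.
  j = 3: C(11,3)·(3)^3 = 165·27 = 4455.
  V_q(n, t) = 1 + 33 + 495 + 4455 = 4984.
Step 2: q^n = 4^11 = 4194304.
Step 3: Hamming bound ⌊q^n / V_q(n,t)⌋ = ⌊4194304/4984⌋ = 841.
Step 4: Compare |C| = 1035 to 841: violated.
The claimed |C| lies above the Hamming bound, so no 4-ary code of length 11 with d ≥ 7 can have 1035 codewords.


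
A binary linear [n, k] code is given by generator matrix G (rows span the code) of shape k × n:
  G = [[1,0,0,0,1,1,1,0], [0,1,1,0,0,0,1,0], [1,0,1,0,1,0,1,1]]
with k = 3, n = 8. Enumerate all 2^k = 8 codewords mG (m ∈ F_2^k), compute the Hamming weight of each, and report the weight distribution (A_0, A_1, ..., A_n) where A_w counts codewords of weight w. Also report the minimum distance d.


Weight distribution: A_0 = 1, A_3 = 2, A_4 = 3, A_5 = 2. Minimum distance d = 3.

Enumerate all 2^3 = 8 messages m ∈ F_2^3.
For each, compute codeword c = mG in F_2^8, then tally its weight.
  m = 000 → c = 00000000, weight = 0.
  m = 100 → c = 10001110, weight = 4.
  m = 010 → c = 01100010, weight = 3.
  m = 110 → c = 11101100, weight = 5.
  m = 001 → c = 10101011, weight = 5.
  m = 101 → c = 00100101, weight = 3.
  m = 011 → c = 11001001, weight = 4.
  m = 111 → c = 01000111, weight = 4.
Tally weights:
  weight 0: 1 codewords.
  weight 3: 2 codewords.
  weight 4: 3 codewords.
  weight 5: 2 codewords.
Minimum distance d = smallest w > 0 with A_w > 0 = 3.
Sanity: Σ A_w = 8 = 2^3 = 8 ✓.


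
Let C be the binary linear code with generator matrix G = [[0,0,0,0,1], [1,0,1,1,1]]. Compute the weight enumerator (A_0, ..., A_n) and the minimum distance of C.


Weight distribution: A_0 = 1, A_1 = 1, A_3 = 1, A_4 = 1. Minimum distance d = 1.

Enumerate all 2^2 = 4 messages m ∈ F_2^2.
For each, compute codeword c = mG in F_2^5, then tally its weight.
  m = 00 → c = 00000, weight = 0.
  m = 10 → c = 00001, weight = 1.
  m = 01 → c = 10111, weight = 4.
  m = 11 → c = 10110, weight = 3.
Tally weights:
  weight 0: 1 codewords.
  weight 1: 1 codewords.
  weight 3: 1 codewords.
  weight 4: 1 codewords.
Minimum distance d = smallest w > 0 with A_w > 0 = 1.
Sanity: Σ A_w = 4 = 2^2 = 4 ✓.


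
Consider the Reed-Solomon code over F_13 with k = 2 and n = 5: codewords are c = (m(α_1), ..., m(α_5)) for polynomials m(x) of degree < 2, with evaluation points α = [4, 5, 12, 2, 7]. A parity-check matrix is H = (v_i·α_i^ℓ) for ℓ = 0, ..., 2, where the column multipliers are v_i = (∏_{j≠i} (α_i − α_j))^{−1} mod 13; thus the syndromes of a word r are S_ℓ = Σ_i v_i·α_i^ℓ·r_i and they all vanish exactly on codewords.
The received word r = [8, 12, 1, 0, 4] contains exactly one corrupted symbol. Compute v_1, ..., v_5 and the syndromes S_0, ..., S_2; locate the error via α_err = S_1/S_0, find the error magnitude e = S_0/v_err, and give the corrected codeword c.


S = (6, 3, 8), error at position 5, error magnitude e = 10, c = [8, 12, 1, 0, 7].

Step 1: column multipliers v_i = (∏_{j≠i}(α_i − α_j))^{−1} mod 13.
  i = 1 (α = 4): (4−5)(4−12)(4−2)(4−7) = (−1)·(−8)·2·(−3) = −48 ≡ 4, so v_1 = 4^{−1} = 10 (mod 13).
  i = 2 (α = 5): (5−4)(5−12)(5−2)(5−7) = 1·(−7)·3·(−2) = 42 ≡ 3, so v_2 = 3^{−1} = 9 (mod 13).
  i = 3 (α = 12): (12−4)(12−5)(12−2)(12−7) = 8·7·10·5 = 2800 ≡ 5, so v_3 = 5^{−1} = 8 (mod 13).
  i = 4 (α = 2): (2−4)(2−5)(2−12)(2−7) = (−2)·(−3)·(−10)·(−5) = 300 ≡ 1, so v_4 = 1^{−1} = 1 (mod 13).
  i = 5 (α = 7): (7−4)(7−5)(7−12)(7−2) = 3·2·(−5)·5 = −150 ≡ 6, so v_5 = 6^{−1} = 11 (mod 13).
  v = [10, 9, 8, 1, 11].
Step 2: syndromes of r = [8, 12, 1, 0, 4] (all sums mod 13).
  S_0 = Σ v_i r_i = 10·8 + 9·12 + 8·1 + 1·0 + 11·4 = 240 ≡ 6.
  S_1 = Σ v_i α_i r_i = 10·4·8 + 9·5·12 + 8·12·1 + 1·2·0 + 11·7·4 = 1264 ≡ 3.
  α_i^2 mod 13 = [3, 12, 1, 4, 10].
  S_2 = Σ v_i α_i^2 r_i = 10·3·8 + 9·12·12 + 8·1·1 + 1·4·0 + 11·10·4 = 1984 ≡ 8.
  S = (6, 3, 8) ≠ 0, so r is not a codeword (an error is present).
Step 3: locate the error. For a single error e at position i, S_ℓ = v_i·e·α_i^ℓ, so α_err = S_1/S_0.
  S_0^{−1} = 6^{−1} = 11 (mod 13), so α_err = 3·11 = 33 ≡ 7 = α_5. Error position i = 5.
  Consistency check: S_2/S_1 = 8·9 = 72 ≡ 7 = α_err ✓ (single-error assumption holds).
Step 4: error magnitude e = S_0/v_5 = S_0·∏_{j≠5}(α_5 − α_j) = 6·6 = 36 ≡ 10 (mod 13).
Step 5: correct position 5: c_5 = r_5 − e = 4 − 10 ≡ 7 (mod 13). Hence c = [8, 12, 1, 0, 7].
  Check: interpolating c through the α_i gives m(x) = 5 + 4·x (degree < 2) with m(α_i) = c_i for every i, so c is indeed a codeword.


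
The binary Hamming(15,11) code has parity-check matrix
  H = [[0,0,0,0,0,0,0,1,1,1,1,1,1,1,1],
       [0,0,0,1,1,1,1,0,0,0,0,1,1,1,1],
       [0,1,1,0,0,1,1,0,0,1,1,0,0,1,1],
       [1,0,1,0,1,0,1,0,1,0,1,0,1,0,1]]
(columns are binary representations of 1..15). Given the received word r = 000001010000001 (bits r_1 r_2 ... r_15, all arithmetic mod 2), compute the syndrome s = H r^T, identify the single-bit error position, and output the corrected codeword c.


s = (0, 0, 0, 1)^T, error position = 1, corrected codeword c = 100001010000001

Compute s = H r^T mod 2 one row at a time:
  s_1 = 1 + 0 + 0 + 0 + 0 + 0 + 0 + 1 = 2 ≡ 0 (mod 2).
  s_2 = 0 + 0 + 1 + 0 + 0 + 0 + 0 + 1 = 2 ≡ 0 (mod 2).
  s_3 = 0 + 0 + 1 + 0 + 0 + 0 + 0 + 1 = 2 ≡ 0 (mod 2).
  s_4 = 0 + 0 + 0 + 0 + 0 + 0 + 0 + 1 = 1 ≡ 1 (mod 2).
s = (0, 0, 0, 1)^T — this equals column 1 of H (binary 0001), so error is at position 1.
Correct: flip bit 1 of r = 000001010000001 to get c = 100001010000001.


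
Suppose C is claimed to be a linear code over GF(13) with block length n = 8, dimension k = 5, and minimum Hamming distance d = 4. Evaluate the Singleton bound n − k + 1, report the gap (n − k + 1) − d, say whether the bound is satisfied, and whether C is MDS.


Singleton RHS = n − k + 1 = 4, slack = 0, bound satisfied, MDS.

Singleton bound: d ≤ n − k + 1.
Here n = 8, k = 5, so n − k + 1 = 4.
Given d = 4, check d ≤ 4: YES.
Slack = (n − k + 1) − d = 0.
The code is MDS (slack = 0).
Description: the claimed parameters are [8, 5, 4]_13; such a code would be MDS (meets Singleton bound).


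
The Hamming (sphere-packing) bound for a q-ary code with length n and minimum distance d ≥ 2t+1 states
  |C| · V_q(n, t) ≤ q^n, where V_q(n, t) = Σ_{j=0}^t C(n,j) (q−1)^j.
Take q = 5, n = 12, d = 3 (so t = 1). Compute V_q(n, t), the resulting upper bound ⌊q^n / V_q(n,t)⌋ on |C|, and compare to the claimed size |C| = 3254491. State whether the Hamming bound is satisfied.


V_q(n, t) = 49, q^n = 244140625, Hamming bound = 4982461, |C| = 3254491 ≤ bound (satisfied).

Step 1: Compute V_q(n, t) = Σ_{j=0}^1 C(n, j) (q−1)^j.
  j = 0: C(12,0)·(4)^0 = 1·1 = 1.
  j = 1: C(12,1)·(4)^1 = 12·4 = 48.
  V_q(n, t) = 1 + 48 = 49.
Step 2: q^n = 5^12 = 244140625.
Step 3: Hamming bound ⌊q^n / V_q(n,t)⌋ = ⌊244140625/49⌋ = 4982461.
Step 4: Compare |C| = 3254491 to 4982461: satisfied.
The claimed |C| lies below the Hamming bound.


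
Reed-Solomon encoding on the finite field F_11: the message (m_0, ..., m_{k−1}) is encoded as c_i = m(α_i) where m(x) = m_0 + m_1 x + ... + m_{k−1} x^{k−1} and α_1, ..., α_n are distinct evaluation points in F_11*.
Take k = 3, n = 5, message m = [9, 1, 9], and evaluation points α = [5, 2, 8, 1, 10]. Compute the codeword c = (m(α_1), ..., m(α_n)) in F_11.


c = [8, 3, 10, 8, 6]

Message polynomial: m(x) = 9 + 1·x + 9·x^2 (mod 11).
For each evaluation point α_i, compute m(α_i) mod 11:
  α_1 = 5: Horner steps 9 → 2 → 8, so m(5) = 8.
  α_2 = 2: Horner steps 9 → 8 → 3, so m(2) = 3.
  α_3 = 8: Horner steps 9 → 7 → 10, so m(8) = 10.
  α_4 = 1: Horner steps 9 → 10 → 8, so m(1) = 8.
  α_5 = 10: Horner steps 9 → 3 → 6, so m(10) = 6.
Codeword c = [8, 3, 10, 8, 6] ∈ F_11^5.


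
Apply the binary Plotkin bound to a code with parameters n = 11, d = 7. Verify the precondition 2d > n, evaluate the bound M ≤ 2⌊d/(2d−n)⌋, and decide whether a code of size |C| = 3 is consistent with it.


Plotkin bound M ≤ 4; given |C| = 3 ≤ bound (satisfied).

Check applicability: 2d = 14, n = 11.
2d − n = 3 > 0, so Plotkin applies.
Compute d/(2d−n) = 7/3 ≈ 2.3333.
⌊d/(2d−n)⌋ = 2.
Plotkin bound: M ≤ 2·2 = 4.
Given |C| = 3, check: satisfied.
This |C| is below the Plotkin bound.


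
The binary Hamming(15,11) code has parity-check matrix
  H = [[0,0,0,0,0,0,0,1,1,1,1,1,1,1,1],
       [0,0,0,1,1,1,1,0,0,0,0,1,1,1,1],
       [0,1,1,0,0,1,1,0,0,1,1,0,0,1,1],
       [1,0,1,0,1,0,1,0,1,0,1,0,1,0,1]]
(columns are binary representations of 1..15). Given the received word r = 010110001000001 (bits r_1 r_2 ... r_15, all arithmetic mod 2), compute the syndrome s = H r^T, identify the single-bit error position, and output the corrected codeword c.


s = (0, 1, 0, 1)^T, error position = 5, corrected codeword c = 010100001000001

Compute s = H r^T mod 2 one row at a time:
  s_1 = 0 + 1 + 0 + 0 + 0 + 0 + 0 + 1 = 2 ≡ 0 (mod 2).
  s_2 = 1 + 1 + 0 + 0 + 0 + 0 + 0 + 1 = 3 ≡ 1 (mod 2).
  s_3 = 1 + 0 + 0 + 0 + 0 + 0 + 0 + 1 = 2 ≡ 0 (mod 2).
  s_4 = 0 + 0 + 1 + 0 + 1 + 0 + 0 + 1 = 3 ≡ 1 (mod 2).
s = (0, 1, 0, 1)^T — this equals column 5 of H (binary 0101), so error is at position 5.
Correct: flip bit 5 of r = 010110001000001 to get c = 010100001000001.


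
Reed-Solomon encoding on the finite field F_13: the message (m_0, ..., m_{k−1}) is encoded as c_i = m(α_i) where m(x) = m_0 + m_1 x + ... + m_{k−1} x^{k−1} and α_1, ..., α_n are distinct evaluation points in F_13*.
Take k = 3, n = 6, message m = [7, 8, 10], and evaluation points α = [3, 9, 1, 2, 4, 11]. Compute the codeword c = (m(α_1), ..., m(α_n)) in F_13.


c = [4, 5, 12, 11, 4, 5]

Message polynomial: m(x) = 7 + 8·x + 10·x^2 (mod 13).
For each evaluation point α_i, compute m(α_i) mod 13:
  α_1 = 3: Horner steps 10 → 12 → 4, so m(3) = 4.
  α_2 = 9: Horner steps 10 → 7 → 5, so m(9) = 5.
  α_3 = 1: Horner steps 10 → 5 → 12, so m(1) = 12.
  α_4 = 2: Horner steps 10 → 2 → 11, so m(2) = 11.
  α_5 = 4: Horner steps 10 → 9 → 4, so m(4) = 4.
  α_6 = 11: Horner steps 10 → 1 → 5, so m(11) = 5.
Codeword c = [4, 5, 12, 11, 4, 5] ∈ F_13^6.


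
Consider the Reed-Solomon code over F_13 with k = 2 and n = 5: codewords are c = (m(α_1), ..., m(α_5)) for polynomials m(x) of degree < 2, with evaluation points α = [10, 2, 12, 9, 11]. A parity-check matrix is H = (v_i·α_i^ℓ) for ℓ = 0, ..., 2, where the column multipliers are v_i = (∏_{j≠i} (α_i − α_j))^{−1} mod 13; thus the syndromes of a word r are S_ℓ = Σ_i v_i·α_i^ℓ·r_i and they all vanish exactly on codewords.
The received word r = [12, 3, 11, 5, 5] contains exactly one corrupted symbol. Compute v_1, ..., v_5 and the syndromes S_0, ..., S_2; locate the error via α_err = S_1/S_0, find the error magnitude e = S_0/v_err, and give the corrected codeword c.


S = (9, 3, 1), error at position 4, error magnitude e = 12, c = [12, 3, 11, 6, 5].

Step 1: column multipliers v_i = (∏_{j≠i}(α_i − α_j))^{−1} mod 13.
  i = 1 (α = 10): (10−2)(10−12)(10−9)(10−11) = 8·(−2)·1·(−1) = 16 ≡ 3, so v_1 = 3^{−1} = 9 (mod 13).
  i = 2 (α = 2): (2−10)(2−12)(2−9)(2−11) = (−8)·(−10)·(−7)·(−9) = 5040 ≡ 9, so v_2 = 9^{−1} = 3 (mod 13).
  i = 3 (α = 12): (12−10)(12−2)(12−9)(12−11) = 2·10·3·1 = 60 ≡ 8, so v_3 = 8^{−1} = 5 (mod 13).
  i = 4 (α = 9): (9−10)(9−2)(9−12)(9−11) = (−1)·7·(−3)·(−2) = −42 ≡ 10, so v_4 = 10^{−1} = 4 (mod 13).
  i = 5 (α = 11): (11−10)(11−2)(11−12)(11−9) = 1·9·(−1)·2 = −18 ≡ 8, so v_5 = 8^{−1} = 5 (mod 13).
  v = [9, 3, 5, 4, 5].
Step 2: syndromes of r = [12, 3, 11, 5, 5] (all sums mod 13).
  S_0 = Σ v_i r_i = 9·12 + 3·3 + 5·11 + 4·5 + 5·5 = 217 ≡ 9.
  S_1 = Σ v_i α_i r_i = 9·10·12 + 3·2·3 + 5·12·11 + 4·9·5 + 5·11·5 = 2213 ≡ 3.
  α_i^2 mod 13 = [9, 4, 1, 3, 4].
  S_2 = Σ v_i α_i^2 r_i = 9·9·12 + 3·4·3 + 5·1·11 + 4·3·5 + 5·4·5 = 1223 ≡ 1.
  S = (9, 3, 1) ≠ 0, so r is not a codeword (an error is present).
Step 3: locate the error. For a single error e at position i, S_ℓ = v_i·e·α_i^ℓ, so α_err = S_1/S_0.
  S_0^{−1} = 9^{−1} = 3 (mod 13), so α_err = 3·3 = 9 ≡ 9 = α_4. Error position i = 4.
  Consistency check: S_2/S_1 = 1·9 = 9 ≡ 9 = α_err ✓ (single-error assumption holds).
Step 4: error magnitude e = S_0/v_4 = S_0·∏_{j≠4}(α_4 − α_j) = 9·10 = 90 ≡ 12 (mod 13).
Step 5: correct position 4: c_4 = r_4 − e = 5 − 12 ≡ 6 (mod 13). Hence c = [12, 3, 11, 6, 5].
  Check: interpolating c through the α_i gives m(x) = 4 + 6·x (degree < 2) with m(α_i) = c_i for every i, so c is indeed a codeword.
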